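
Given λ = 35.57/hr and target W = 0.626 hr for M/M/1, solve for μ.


W = 1/(μ−λ) ⇒ μ − λ = 1/W = 1/0.626 = 1.5974
μ = λ + 1/W = 35.57 + 1.5974 = 37.1674 per hr

Final: 37.1674 /hr


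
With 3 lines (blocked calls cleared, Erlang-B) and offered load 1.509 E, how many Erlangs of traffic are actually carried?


B(3,1.509) = 0.135700 (Erlang-B)
Carried load = a(1 − B) = 1.509·(1 − 0.135700) = 1.509·0.864300 = 1.3042 E

Final: 1.3042 Erlangs


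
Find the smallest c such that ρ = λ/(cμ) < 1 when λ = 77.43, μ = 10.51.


Stability requires cμ > λ ⇔ c > λ/μ.
λ/μ = 77.43/10.51 = 7.3673
Minimum integer c = ⌊7.3673⌋ + 1 = 8
Check: 8·10.51 = 84.08 > 77.43, while 7·10.51 = 73.57 ≤ 77.43

Final: 8 servers


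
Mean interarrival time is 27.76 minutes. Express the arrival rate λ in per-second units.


λ = 1/(interarrival time) in consistent units.
1 second = 0.0166667 min, so λ = 0.0166667/27.76 = 0.0006004 per second

Final: 0.0006004 /sec


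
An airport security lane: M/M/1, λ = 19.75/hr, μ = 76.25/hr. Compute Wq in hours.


ρ = 19.75/76.25 = 0.2590
Wq = ρ/(μ−λ) = 0.2590/(76.25 − 19.75) = 0.2590/56.50 = 0.004584 hr

Final: 0.004584 hr


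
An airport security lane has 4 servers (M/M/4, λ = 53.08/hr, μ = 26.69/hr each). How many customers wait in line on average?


a = λ/μ = 1.9888; ρ = a/4 = 0.4972
P₀ = 0.132037
Lq = P₀·a^c·ρ / (c!·(1−ρ)²) = 0.132037·15.64334·0.4972/(24·0.25282)
= 0.16925

Final: 0.16925


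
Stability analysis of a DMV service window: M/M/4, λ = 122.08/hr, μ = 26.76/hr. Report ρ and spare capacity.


Total capacity cμ = 4·26.76 = 107.04/hr
ρ = λ/(cμ) = 122.08/107.04 = 1.1405
Stable ⇔ ρ < 1: NO
Spare capacity = cμ − λ = 107.04 − 122.08 = -15.04/hr

Final: ρ = 1.1405; unstable; margin = -15.04/hr


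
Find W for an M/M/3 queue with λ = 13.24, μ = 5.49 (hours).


a = 2.4117; ρ = 0.8039; P₀ = 0.054825
Lq = P₀·a^c·ρ/(c!(1−ρ)²) = 2.67884
Wq = Lq/λ = 2.67884/13.24 = 0.20233 hr
W = Wq + 1/μ = 0.20233 + 0.18215 = 0.38448 hr

Final: 0.38448 hr


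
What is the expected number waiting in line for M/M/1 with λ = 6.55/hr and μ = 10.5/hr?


ρ = 6.55/10.5 = 0.6238
Lq = ρ²/(1−ρ) = 0.3891/0.3762 = 1.0344

Final: 1.0344


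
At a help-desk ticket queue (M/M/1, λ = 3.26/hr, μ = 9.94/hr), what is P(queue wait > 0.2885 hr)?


ρ = 3.26/9.94 = 0.3280
P(Wq > t) = ρ·e^{−(μ−λ)t} = 0.3280·e^{−1.9272}
= 0.3280·0.145558 = 0.047738

Final: 0.047738


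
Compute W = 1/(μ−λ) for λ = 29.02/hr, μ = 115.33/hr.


W = 1/(μ−λ) = 1/(115.33 − 29.02) = 1/86.31 = 0.01159 hr

Final: 0.01159 hr


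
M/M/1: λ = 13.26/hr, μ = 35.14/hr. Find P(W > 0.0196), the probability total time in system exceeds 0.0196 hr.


W ~ Exponential(μ−λ) for M/M/1.
μ − λ = 35.14 − 13.26 = 21.8800
P(W > t) = e^{−(μ−λ)t} = e^{−0.4288} = 0.651259

Final: 0.651259


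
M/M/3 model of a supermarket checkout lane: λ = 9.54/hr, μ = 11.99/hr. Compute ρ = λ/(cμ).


ρ = λ/(cμ) = 9.54/(3·11.99) = 9.54/35.97 = 0.2652

Final: 0.2652


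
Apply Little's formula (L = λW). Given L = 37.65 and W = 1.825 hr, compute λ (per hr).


λ = L/W = 37.65/1.825 = 20.6301 /hr

Final: 20.6301 /hr


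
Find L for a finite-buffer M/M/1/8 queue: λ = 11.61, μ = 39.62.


ρ = 11.61/39.62 = 0.2930
L = ρ[1 − (K+1)ρ^K + Kρ^(K+1)] / [(1−ρ)(1−ρ^(K+1))]
Numerator: 0.2930·(1 − 9·0.00005437 + 8·0.00001593) = 0.292928
Denominator: (0.7070)·(0.999984) = 0.706955
L = 0.292928/0.706955 = 0.4144

Final: 0.4144


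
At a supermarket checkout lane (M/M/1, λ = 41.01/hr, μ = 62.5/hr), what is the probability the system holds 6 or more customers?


ρ = 41.01/62.5 = 0.6562
P(N ≥ n) = ρ^n = 0.6562^6 = 0.079810

Final: 0.079810


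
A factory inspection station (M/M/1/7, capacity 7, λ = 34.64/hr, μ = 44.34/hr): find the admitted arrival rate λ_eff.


ρ = 0.7812; P_K = (1−ρ)ρ^7/(1−ρ^8) = 0.045116
λ_eff = λ(1 − P_K) = 34.64·(1 − 0.045116) = 34.64·0.954884 = 33.0772 /hr

Final: 33.0772 /hr


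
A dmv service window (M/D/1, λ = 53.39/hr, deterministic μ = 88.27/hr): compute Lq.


ρ = 53.39/88.27 = 0.6048
M/D/1: Lq = ρ²/(2(1−ρ)) = 0.3658/(2·0.3952) = 0.46291

Final: 0.46291


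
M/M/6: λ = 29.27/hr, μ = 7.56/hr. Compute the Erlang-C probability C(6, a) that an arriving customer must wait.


a = λ/μ = 3.8717; ρ = a/6 = 0.6453
P₀ = 0.019290 (from M/M/c formula)
C(c,a) = [a^c/(c!(1−ρ))]·P₀ = [3368.25964/(720·0.3547)]·0.019290
= 13.18834·0.019290 = 0.254404

Final: 0.254404


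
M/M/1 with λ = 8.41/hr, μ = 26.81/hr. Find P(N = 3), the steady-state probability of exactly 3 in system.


ρ = 8.41/26.81 = 0.3137
P_n = (1−ρ)·ρ^n = (1 − 0.3137)·0.3137^3 = 0.6863·0.030867 = 0.021185

Final: 0.021185


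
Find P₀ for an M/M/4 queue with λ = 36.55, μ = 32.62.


a = λ/μ = 36.55/32.62 = 1.1205; ρ = a/c = 0.2801
Σ_{k=0}^{3} a^k/k! (terms k=0..3) = 1.00000 + 1.12048 + 0.62774 + 0.23445 = 2.98267
Tail: a^4/(4!(1−ρ)) = 1.57621/(24·0.7199) = 0.09123
P₀ = 1/(2.98267 + 0.09123) = 1/3.07390 = 0.325320

Final: 0.325320


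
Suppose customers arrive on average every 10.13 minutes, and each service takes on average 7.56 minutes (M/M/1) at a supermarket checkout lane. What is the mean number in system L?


λ = 60/10.13 = 5.9230 /hr
μ = 60/7.56 = 7.9365 /hr
ρ = λ/μ = 5.9230/7.9365 = 0.7463
L = ρ/(1−ρ) = 0.7463/0.2537 = 2.9416

Final: 2.9416


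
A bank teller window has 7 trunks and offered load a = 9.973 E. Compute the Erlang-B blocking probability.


B(c,a) = (a^c/c!) / Σ_{k=0}^{c} a^k/k!
a^7/7! = 1946.929371
Σ terms (k=0..7): 1.00000 + 9.97300 + 49.73036 + 165.32031 + 412.18486 + 822.14392 + 1366.54022 + 1946.92937 = 4773.822040
B = 1946.929371/4773.822040 = 0.407835

Final: 0.407835


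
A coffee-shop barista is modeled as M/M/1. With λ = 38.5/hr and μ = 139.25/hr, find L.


ρ = λ/μ = 38.5/139.25 = 0.2765
L = ρ/(1−ρ) = 0.2765/(1 − 0.2765) = 0.2765/0.7235 = 0.3821

Final: 0.3821


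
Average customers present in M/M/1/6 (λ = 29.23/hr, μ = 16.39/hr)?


ρ = 29.23/16.39 = 1.7834
L = ρ[1 − (K+1)ρ^K + Kρ^(K+1)] / [(1−ρ)(1−ρ^(K+1))]
Numerator: 1.7834·(1 − 7·32.173564 + 6·57.378479) = 214.108283
Denominator: (-0.7834)·(-56.378479) = 44.167155
L = 214.108283/44.167155 = 4.8477

Final: 4.8477


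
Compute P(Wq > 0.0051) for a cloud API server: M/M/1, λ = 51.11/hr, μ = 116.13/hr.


ρ = 51.11/116.13 = 0.4401
P(Wq > t) = ρ·e^{−(μ−λ)t} = 0.4401·e^{−0.3316}
= 0.4401·0.717773 = 0.315899

Final: 0.315899


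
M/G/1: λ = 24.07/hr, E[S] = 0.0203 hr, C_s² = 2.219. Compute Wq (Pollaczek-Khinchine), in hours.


ρ = λ·E[S] = 24.07·0.0203 = 0.4886
E[S²] = E[S]²(1+C_s²) = 0.0203²·(1+2.219) = 0.001327
Wq = λ·E[S²]/(2(1−ρ)) = 24.07·0.001327/(2·0.5114) = 0.03122 hr

Final: 0.03122 hr


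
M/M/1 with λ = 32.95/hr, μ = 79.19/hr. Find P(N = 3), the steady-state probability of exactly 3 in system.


ρ = 32.95/79.19 = 0.4161
P_n = (1−ρ)·ρ^n = (1 − 0.4161)·0.4161^3 = 0.5839·0.072037 = 0.042063

Final: 0.042063


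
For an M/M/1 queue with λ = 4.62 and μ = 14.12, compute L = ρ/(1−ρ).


ρ = λ/μ = 4.62/14.12 = 0.3272
L = ρ/(1−ρ) = 0.3272/(1 − 0.3272) = 0.3272/0.6728 = 0.4863

Final: 0.4863


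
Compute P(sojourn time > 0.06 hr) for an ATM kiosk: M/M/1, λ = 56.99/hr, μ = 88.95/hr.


W ~ Exponential(μ−λ) for M/M/1.
μ − λ = 88.95 − 56.99 = 31.9600
P(W > t) = e^{−(μ−λ)t} = e^{−1.9176} = 0.146959

Final: 0.146959


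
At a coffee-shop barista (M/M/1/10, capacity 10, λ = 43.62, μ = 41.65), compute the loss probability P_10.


ρ = λ/μ = 43.62/41.65 = 1.0473
P_K = (1−ρ)ρ^K/(1−ρ^(K+1)) = (-0.04730·1.587474)/(1 − 1.662560)
= -0.075086/-0.662560 = 0.113327

Final: 0.113327


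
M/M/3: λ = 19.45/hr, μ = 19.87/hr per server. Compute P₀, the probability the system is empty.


a = λ/μ = 19.45/19.87 = 0.9789; ρ = a/c = 0.3263
Σ_{k=0}^{2} a^k/k! (terms k=0..2) = 1.00000 + 0.97886 + 0.47909 = 2.45795
Tail: a^3/(3!(1−ρ)) = 0.93792/(6·0.6737) = 0.23203
P₀ = 1/(2.45795 + 0.23203) = 1/2.68998 = 0.371751

Final: 0.371751


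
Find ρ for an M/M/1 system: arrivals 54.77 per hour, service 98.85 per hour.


ρ = λ/μ = 54.77/98.85 = 0.5541

Final: 0.5541


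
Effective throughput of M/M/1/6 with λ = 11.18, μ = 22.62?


ρ = 0.4943; P_K = (1−ρ)ρ^6/(1−ρ^7) = 0.007426
λ_eff = λ(1 − P_K) = 11.18·(1 − 0.007426) = 11.18·0.992574 = 11.0970 /hr

Final: 11.0970 /hr


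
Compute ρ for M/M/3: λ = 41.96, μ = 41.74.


ρ = λ/(cμ) = 41.96/(3·41.74) = 41.96/125.22 = 0.3351

Final: 0.3351


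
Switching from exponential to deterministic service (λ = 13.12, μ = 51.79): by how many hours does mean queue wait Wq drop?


ρ = 13.12/51.79 = 0.2533
Wq(M/M/1) = ρ/(μ−λ) = 0.2533/38.67 = 0.006551 hr
Wq(M/D/1) = ρ/(2(μ−λ)) = 0.003276 hr
Savings = 0.006551 − 0.003276 = 0.003276 hr

Final: 0.003276 hr


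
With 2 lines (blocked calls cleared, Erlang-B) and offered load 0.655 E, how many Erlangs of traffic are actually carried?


B(2,0.655) = 0.114742 (Erlang-B)
Carried load = a(1 − B) = 0.655·(1 − 0.114742) = 0.655·0.885258 = 0.5798 E

Final: 0.5798 Erlangs


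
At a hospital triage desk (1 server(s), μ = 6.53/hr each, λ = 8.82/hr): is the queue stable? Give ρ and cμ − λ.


Total capacity cμ = 1·6.53 = 6.53/hr
ρ = λ/(cμ) = 8.82/6.53 = 1.3507
Stable ⇔ ρ < 1: NO
Spare capacity = cμ − λ = 6.53 − 8.82 = -2.29/hr

Final: ρ = 1.3507; unstable; margin = -2.29/hr


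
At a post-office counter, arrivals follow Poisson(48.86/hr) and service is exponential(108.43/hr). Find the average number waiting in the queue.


ρ = 48.86/108.43 = 0.4506
Lq = ρ²/(1−ρ) = 0.2031/0.5494 = 0.3696

Final: 0.3696


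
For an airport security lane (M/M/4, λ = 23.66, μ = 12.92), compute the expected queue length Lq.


a = λ/μ = 1.8313; ρ = a/4 = 0.4578
P₀ = 0.156351
Lq = P₀·a^c·ρ / (c!·(1−ρ)²) = 0.156351·11.24628·0.4578/(24·0.29396)
= 0.11410

Final: 0.11410


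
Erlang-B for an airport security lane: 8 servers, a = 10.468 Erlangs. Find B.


B(c,a) = (a^c/c!) / Σ_{k=0}^{c} a^k/k!
a^8/8! = 3575.931478
Σ terms (k=0..8): 1.00000 + 10.46800 + 54.78951 + 191.17887 + 500.31510 + 1047.45970 + 1827.46803 + 2732.84790 + 3575.93148 = 9941.458595
B = 3575.931478/9941.458595 = 0.359699

Final: 0.359699


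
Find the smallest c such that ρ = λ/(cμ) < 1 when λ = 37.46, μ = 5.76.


Stability requires cμ > λ ⇔ c > λ/μ.
λ/μ = 37.46/5.76 = 6.5035
Minimum integer c = ⌊6.5035⌋ + 1 = 7
Check: 7·5.76 = 40.32 > 37.46, while 6·5.76 = 34.56 ≤ 37.46

Final: 7 servers


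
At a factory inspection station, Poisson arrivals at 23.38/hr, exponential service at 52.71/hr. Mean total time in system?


W = 1/(μ−λ) = 1/(52.71 − 23.38) = 1/29.33 = 0.03409 hr

Final: 0.03409 hr


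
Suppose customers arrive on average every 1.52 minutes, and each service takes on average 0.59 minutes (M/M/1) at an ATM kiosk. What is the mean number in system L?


λ = 60/1.52 = 39.4737 /hr
μ = 60/0.59 = 101.6949 /hr
ρ = λ/μ = 39.4737/101.6949 = 0.3882
L = ρ/(1−ρ) = 0.3882/0.6118 = 0.6344

Final: 0.6344


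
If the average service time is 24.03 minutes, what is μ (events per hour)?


μ = 1/(service time) in consistent units.
1 hour = 60 min, so μ = 60/24.03 = 2.4969 per hour

Final: 2.4969 /hr


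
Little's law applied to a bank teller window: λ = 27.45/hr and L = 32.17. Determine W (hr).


W = L/λ = 32.17/27.45 = 1.1719 hr

Final: 1.1719 hr


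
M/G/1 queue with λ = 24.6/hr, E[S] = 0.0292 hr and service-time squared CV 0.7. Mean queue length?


ρ = λ·E[S] = 24.6·0.0292 = 0.7183
Lq = ρ²(1+C_s²)/(2(1−ρ)) = 0.5160·(1+0.7)/(2·0.2817)
= 0.5160·1.7000/0.5634 = 1.55704

Final: 1.55704


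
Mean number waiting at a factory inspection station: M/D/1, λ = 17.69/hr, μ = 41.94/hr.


ρ = 17.69/41.94 = 0.4218
M/D/1: Lq = ρ²/(2(1−ρ)) = 0.1779/(2·0.5782) = 0.15385

Final: 0.15385


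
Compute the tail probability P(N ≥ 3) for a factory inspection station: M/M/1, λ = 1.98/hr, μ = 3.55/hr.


ρ = 1.98/3.55 = 0.5577
P(N ≥ n) = ρ^n = 0.5577^3 = 0.173504

Final: 0.173504


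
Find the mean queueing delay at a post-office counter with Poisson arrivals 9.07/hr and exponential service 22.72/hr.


ρ = 9.07/22.72 = 0.3992
Wq = ρ/(μ−λ) = 0.3992/(22.72 − 9.07) = 0.3992/13.65 = 0.02925 hr

Final: 0.02925 hr


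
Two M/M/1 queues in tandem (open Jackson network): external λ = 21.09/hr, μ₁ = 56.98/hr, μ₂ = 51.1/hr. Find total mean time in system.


Each node sees arrival rate λ = 21.09/hr (tandem ⇒ throughput preserved).
W₁ = 1/(μ₁−λ) = 1/(56.98−21.09) = 0.02786 hr
W₂ = 1/(μ₂−λ) = 1/(51.1−21.09) = 0.03332 hr
W_total = W₁ + W₂ = 0.02786 + 0.03332 = 0.06119 hr

Final: 0.06119 hr


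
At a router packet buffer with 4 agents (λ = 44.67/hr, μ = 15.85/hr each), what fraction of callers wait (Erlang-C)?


a = λ/μ = 2.8183; ρ = a/4 = 0.7046
P₀ = 0.048975 (from M/M/c formula)
C(c,a) = [a^c/(c!(1−ρ))]·P₀ = [63.08800/(24·0.2954)]·0.048975
= 8.89789·0.048975 = 0.435777

Final: 0.435777


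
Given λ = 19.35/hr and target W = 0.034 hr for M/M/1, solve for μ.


W = 1/(μ−λ) ⇒ μ − λ = 1/W = 1/0.034 = 29.4118
μ = λ + 1/W = 19.35 + 29.4118 = 48.7618 per hr

Final: 48.7618 /hr


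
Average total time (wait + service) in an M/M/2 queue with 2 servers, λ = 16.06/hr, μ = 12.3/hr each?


a = 1.3057; ρ = 0.6528; P₀ = 0.210034
Lq = P₀·a^c·ρ/(c!(1−ρ)²) = 0.96985
Wq = Lq/λ = 0.96985/16.06 = 0.06039 hr
W = Wq + 1/μ = 0.06039 + 0.08130 = 0.14169 hr

Final: 0.14169 hr


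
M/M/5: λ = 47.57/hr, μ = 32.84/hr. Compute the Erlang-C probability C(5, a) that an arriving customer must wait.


a = λ/μ = 1.4485; ρ = a/5 = 0.2897
P₀ = 0.234604 (from M/M/c formula)
C(c,a) = [a^c/(c!(1−ρ))]·P₀ = [6.37749/(120·0.7103)]·0.234604
= 0.07482·0.234604 = 0.017554

Final: 0.017554


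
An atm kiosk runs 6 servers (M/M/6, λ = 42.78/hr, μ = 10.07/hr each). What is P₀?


a = λ/μ = 42.78/10.07 = 4.2483; ρ = a/c = 0.7080
Σ_{k=0}^{5} a^k/k! (terms k=0..5) = 1.00000 + 4.24826 + 9.02387 + 12.77858 + 13.57169 + 11.53122 = 52.15362
Tail: a^6/(6!(1−ρ)) = 5878.51808/(720·0.2920) = 27.96517
P₀ = 1/(52.15362 + 27.96517) = 1/80.11880 = 0.012481

Final: 0.012481


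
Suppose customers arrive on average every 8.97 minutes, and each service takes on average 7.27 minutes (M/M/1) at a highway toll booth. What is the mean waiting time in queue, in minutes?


λ = 60/8.97 = 6.6890 /hr
μ = 60/7.27 = 8.2531 /hr
ρ = λ/μ = 6.6890/8.2531 = 0.8105
Wq = ρ/(μ−λ) = 0.8105/(8.2531−6.6890) = 0.51817 hr
In minutes: 0.51817·60 = 31.090 min

Final: 31.090 min


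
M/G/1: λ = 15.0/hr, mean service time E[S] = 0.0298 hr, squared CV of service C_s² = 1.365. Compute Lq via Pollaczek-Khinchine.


ρ = λ·E[S] = 15.0·0.0298 = 0.4470
Lq = ρ²(1+C_s²)/(2(1−ρ)) = 0.1998·(1+1.365)/(2·0.5530)
= 0.1998·2.3650/1.1060 = 0.42726

Final: 0.42726


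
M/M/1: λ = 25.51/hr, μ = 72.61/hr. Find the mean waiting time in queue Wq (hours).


ρ = 25.51/72.61 = 0.3513
Wq = ρ/(μ−λ) = 0.3513/(72.61 − 25.51) = 0.3513/47.10 = 0.007459 hr

Final: 0.007459 hr


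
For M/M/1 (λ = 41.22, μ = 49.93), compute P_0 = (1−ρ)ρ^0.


ρ = 41.22/49.93 = 0.8256
P_n = (1−ρ)·ρ^n = (1 − 0.8256)·0.8256^0 = 0.1744·1.000000 = 0.174444

Final: 0.174444


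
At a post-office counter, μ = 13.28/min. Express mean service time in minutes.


Mean service time = 1/μ = 1/13.28 minute = 0.07530 minute
In minutes: 0.07530 × 1 = 0.07530 min

Final: 0.07530 min


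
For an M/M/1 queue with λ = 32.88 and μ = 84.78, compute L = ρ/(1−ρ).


ρ = λ/μ = 32.88/84.78 = 0.3878
L = ρ/(1−ρ) = 0.3878/(1 − 0.3878) = 0.3878/0.6122 = 0.6335

Final: 0.6335


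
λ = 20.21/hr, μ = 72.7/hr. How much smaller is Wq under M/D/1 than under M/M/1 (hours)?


ρ = 20.21/72.7 = 0.2780
Wq(M/M/1) = ρ/(μ−λ) = 0.2780/52.49 = 0.005296 hr
Wq(M/D/1) = ρ/(2(μ−λ)) = 0.002648 hr
Savings = 0.005296 − 0.002648 = 0.002648 hr

Final: 0.002648 hr


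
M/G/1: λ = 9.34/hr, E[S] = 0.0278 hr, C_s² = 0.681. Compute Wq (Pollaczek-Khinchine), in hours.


ρ = λ·E[S] = 9.34·0.0278 = 0.2597
E[S²] = E[S]²(1+C_s²) = 0.0278²·(1+0.681) = 0.001299
Wq = λ·E[S²]/(2(1−ρ)) = 9.34·0.001299/(2·0.7403) = 0.008195 hr

Final: 0.008195 hr


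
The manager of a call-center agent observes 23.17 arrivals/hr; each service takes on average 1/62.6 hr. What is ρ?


ρ = λ/μ = 23.17/62.6 = 0.3701

Final: 0.3701


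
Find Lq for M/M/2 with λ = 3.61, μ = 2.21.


a = λ/μ = 1.6335; ρ = a/2 = 0.8167
P₀ = 0.100872
Lq = P₀·a^c·ρ / (c!·(1−ρ)²) = 0.100872·2.66827·0.8167/(2·0.03358)
= 3.27287

Final: 3.27287


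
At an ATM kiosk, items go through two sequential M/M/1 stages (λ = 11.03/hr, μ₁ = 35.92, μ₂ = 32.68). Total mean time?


Each node sees arrival rate λ = 11.03/hr (tandem ⇒ throughput preserved).
W₁ = 1/(μ₁−λ) = 1/(35.92−11.03) = 0.04018 hr
W₂ = 1/(μ₂−λ) = 1/(32.68−11.03) = 0.04619 hr
W_total = W₁ + W₂ = 0.04018 + 0.04619 = 0.08637 hr

Final: 0.08637 hr


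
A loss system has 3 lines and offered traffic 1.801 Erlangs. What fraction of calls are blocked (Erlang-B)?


B(c,a) = (a^c/c!) / Σ_{k=0}^{c} a^k/k!
a^3/3! = 0.973621
Σ terms (k=0..3): 1.00000 + 1.80100 + 1.62180 + 0.97362 = 5.396421
B = 0.973621/5.396421 = 0.180420

Final: 0.180420


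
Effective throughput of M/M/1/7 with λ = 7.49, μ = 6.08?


ρ = 1.2319; P_K = (1−ρ)ρ^7/(1−ρ^8) = 0.231987
λ_eff = λ(1 − P_K) = 7.49·(1 − 0.231987) = 7.49·0.768013 = 5.7524 /hr

Final: 5.7524 /hr


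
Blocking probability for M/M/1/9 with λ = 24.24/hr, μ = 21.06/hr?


ρ = λ/μ = 24.24/21.06 = 1.1510
P_K = (1−ρ)ρ^K/(1−ρ^(K+1)) = (-0.1510·3.545424)/(1 − 4.080773)
= -0.535349/-3.080773 = 0.173771

Final: 0.173771


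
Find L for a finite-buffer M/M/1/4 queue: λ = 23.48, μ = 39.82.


ρ = 23.48/39.82 = 0.5897
L = ρ[1 − (K+1)ρ^K + Kρ^(K+1)] / [(1−ρ)(1−ρ^(K+1))]
Numerator: 0.5897·(1 − 5·0.120889 + 4·0.071283) = 0.401368
Denominator: (0.4103)·(0.928717) = 0.381096
L = 0.401368/0.381096 = 1.0532

Final: 1.0532


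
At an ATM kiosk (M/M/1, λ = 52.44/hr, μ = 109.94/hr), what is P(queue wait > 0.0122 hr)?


ρ = 52.44/109.94 = 0.4770
P(Wq > t) = ρ·e^{−(μ−λ)t} = 0.4770·e^{−0.7015}
= 0.4770·0.495841 = 0.236510

Final: 0.236510


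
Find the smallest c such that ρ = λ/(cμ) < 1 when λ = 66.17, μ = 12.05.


Stability requires cμ > λ ⇔ c > λ/μ.
λ/μ = 66.17/12.05 = 5.4913
Minimum integer c = ⌊5.4913⌋ + 1 = 6
Check: 6·12.05 = 72.30 > 66.17, while 5·12.05 = 60.25 ≤ 66.17

Final: 6 servers


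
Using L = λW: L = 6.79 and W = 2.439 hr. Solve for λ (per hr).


λ = L/W = 6.79/2.439 = 2.7839 /hr

Final: 2.7839 /hr


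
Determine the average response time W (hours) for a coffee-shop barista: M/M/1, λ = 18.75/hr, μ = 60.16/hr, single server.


W = 1/(μ−λ) = 1/(60.16 − 18.75) = 1/41.41 = 0.02415 hr

Final: 0.02415 hr


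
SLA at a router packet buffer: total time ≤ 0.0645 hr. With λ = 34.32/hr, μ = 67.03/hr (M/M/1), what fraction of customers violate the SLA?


W ~ Exponential(μ−λ) for M/M/1.
μ − λ = 67.03 − 34.32 = 32.7100
P(W > t) = e^{−(μ−λ)t} = e^{−2.1098} = 0.121263

Final: 0.121263


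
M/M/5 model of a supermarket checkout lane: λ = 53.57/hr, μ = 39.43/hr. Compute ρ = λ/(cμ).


ρ = λ/(cμ) = 53.57/(5·39.43) = 53.57/197.15 = 0.2717

Final: 0.2717


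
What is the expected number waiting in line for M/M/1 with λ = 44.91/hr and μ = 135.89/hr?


ρ = 44.91/135.89 = 0.3305
Lq = ρ²/(1−ρ) = 0.1092/0.6695 = 0.1631

Final: 0.1631


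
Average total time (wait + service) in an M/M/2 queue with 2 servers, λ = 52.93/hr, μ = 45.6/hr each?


a = 1.1607; ρ = 0.5804; P₀ = 0.265524
Lq = P₀·a^c·ρ/(c!(1−ρ)²) = 0.58956
Wq = Lq/λ = 0.58956/52.93 = 0.01114 hr
W = Wq + 1/μ = 0.01114 + 0.02193 = 0.03307 hr

Final: 0.03307 hr


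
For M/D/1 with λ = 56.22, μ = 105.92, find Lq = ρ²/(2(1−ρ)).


ρ = 56.22/105.92 = 0.5308
M/D/1: Lq = ρ²/(2(1−ρ)) = 0.2817/(2·0.4692) = 0.30020

Final: 0.30020


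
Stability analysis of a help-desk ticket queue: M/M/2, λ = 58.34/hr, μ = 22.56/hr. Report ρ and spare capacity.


Total capacity cμ = 2·22.56 = 45.12/hr
ρ = λ/(cμ) = 58.34/45.12 = 1.2930
Stable ⇔ ρ < 1: NO
Spare capacity = cμ − λ = 45.12 − 58.34 = -13.22/hr

Final: ρ = 1.2930; unstable; margin = -13.22/hr


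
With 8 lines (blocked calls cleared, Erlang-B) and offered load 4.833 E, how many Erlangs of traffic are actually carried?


B(8,4.833) = 0.062387 (Erlang-B)
Carried load = a(1 − B) = 4.833·(1 − 0.062387) = 4.833·0.937613 = 4.5315 E

Final: 4.5315 Erlangs


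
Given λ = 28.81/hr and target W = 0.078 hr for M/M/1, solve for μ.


W = 1/(μ−λ) ⇒ μ − λ = 1/W = 1/0.078 = 12.8205
μ = λ + 1/W = 28.81 + 12.8205 = 41.6305 per hr

Final: 41.6305 /hr


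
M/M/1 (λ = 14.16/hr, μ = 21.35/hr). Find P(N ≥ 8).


ρ = 14.16/21.35 = 0.6632
P(N ≥ n) = ρ^n = 0.6632^8 = 0.037439

Final: 0.037439


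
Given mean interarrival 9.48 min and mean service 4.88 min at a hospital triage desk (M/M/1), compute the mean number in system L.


λ = 60/9.48 = 6.3291 /hr
μ = 60/4.88 = 12.2951 /hr
ρ = λ/μ = 6.3291/12.2951 = 0.5148
L = ρ/(1−ρ) = 0.5148/0.4852 = 1.0609

Final: 1.0609


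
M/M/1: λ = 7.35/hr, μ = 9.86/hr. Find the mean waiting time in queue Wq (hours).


ρ = 7.35/9.86 = 0.7454
Wq = ρ/(μ−λ) = 0.7454/(9.86 − 7.35) = 0.7454/2.51 = 0.2970 hr

Final: 0.2970 hr


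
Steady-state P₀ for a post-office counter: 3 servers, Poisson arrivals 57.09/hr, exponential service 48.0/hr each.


a = λ/μ = 57.09/48.0 = 1.1894; ρ = a/c = 0.3965
Σ_{k=0}^{2} a^k/k! (terms k=0..2) = 1.00000 + 1.18938 + 0.70731 = 2.89668
Tail: a^3/(3!(1−ρ)) = 1.68251/(6·0.6035) = 0.46462
P₀ = 1/(2.89668 + 0.46462) = 1/3.36130 = 0.297504

Final: 0.297504


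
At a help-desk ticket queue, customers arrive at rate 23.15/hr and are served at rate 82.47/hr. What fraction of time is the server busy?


ρ = λ/μ = 23.15/82.47 = 0.2807

Final: 0.2807


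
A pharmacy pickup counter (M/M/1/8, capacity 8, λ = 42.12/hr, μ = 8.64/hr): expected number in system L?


ρ = 42.12/8.64 = 4.8750
L = ρ[1 − (K+1)ρ^K + Kρ^(K+1)] / [(1−ρ)(1−ρ^(K+1))]
Numerator: 4.8750·(1 − 9·319004.610806 + 8·1555147.477677) = 46654429.205315
Denominator: (-3.8750)·(-1555146.477677) = 6026192.600999
L = 46654429.205315/6026192.600999 = 7.7419

Final: 7.7419


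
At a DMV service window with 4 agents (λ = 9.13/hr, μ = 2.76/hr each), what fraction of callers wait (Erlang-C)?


a = λ/μ = 3.3080; ρ = a/4 = 0.8270
P₀ = 0.022396 (from M/M/c formula)
C(c,a) = [a^c/(c!(1−ρ))]·P₀ = [119.74208/(24·0.1730)]·0.022396
= 28.83841·0.022396 = 0.645867

Final: 0.645867


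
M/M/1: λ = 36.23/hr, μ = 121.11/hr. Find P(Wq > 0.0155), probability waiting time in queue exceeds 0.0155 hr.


ρ = 36.23/121.11 = 0.2991
P(Wq > t) = ρ·e^{−(μ−λ)t} = 0.2991·e^{−1.3156}
= 0.2991·0.268303 = 0.080263

Final: 0.080263


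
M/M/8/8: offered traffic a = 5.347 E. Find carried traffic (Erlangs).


B(8,5.347) = 0.087023 (Erlang-B)
Carried load = a(1 − B) = 5.347·(1 − 0.087023) = 5.347·0.912977 = 4.8817 E

Final: 4.8817 Erlangs


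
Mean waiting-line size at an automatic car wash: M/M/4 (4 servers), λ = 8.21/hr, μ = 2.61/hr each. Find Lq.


a = λ/μ = 3.1456; ρ = a/4 = 0.7864
P₀ = 0.029959
Lq = P₀·a^c·ρ / (c!·(1−ρ)²) = 0.029959·97.90629·0.7864/(24·0.04563)
= 2.10651

Final: 2.10651


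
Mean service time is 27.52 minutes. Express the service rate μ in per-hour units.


μ = 1/(service time) in consistent units.
1 hour = 60 min, so μ = 60/27.52 = 2.1802 per hour

Final: 2.1802 /hr


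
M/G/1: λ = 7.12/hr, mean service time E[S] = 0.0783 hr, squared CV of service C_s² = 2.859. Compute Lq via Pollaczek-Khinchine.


ρ = λ·E[S] = 7.12·0.0783 = 0.5575
Lq = ρ²(1+C_s²)/(2(1−ρ)) = 0.3108·(1+2.859)/(2·0.4425)
= 0.3108·3.8590/0.8850 = 1.35522

Final: 1.35522


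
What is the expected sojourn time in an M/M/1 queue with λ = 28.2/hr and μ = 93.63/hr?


W = 1/(μ−λ) = 1/(93.63 − 28.2) = 1/65.43 = 0.01528 hr

Final: 0.01528 hr


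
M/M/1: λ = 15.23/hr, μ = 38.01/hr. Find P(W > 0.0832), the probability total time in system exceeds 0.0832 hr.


W ~ Exponential(μ−λ) for M/M/1.
μ − λ = 38.01 − 15.23 = 22.7800
P(W > t) = e^{−(μ−λ)t} = e^{−1.8953} = 0.150274

Final: 0.150274


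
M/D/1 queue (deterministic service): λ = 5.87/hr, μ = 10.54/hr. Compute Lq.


ρ = 5.87/10.54 = 0.5569
M/D/1: Lq = ρ²/(2(1−ρ)) = 0.3102/(2·0.4431) = 0.35002

Final: 0.35002


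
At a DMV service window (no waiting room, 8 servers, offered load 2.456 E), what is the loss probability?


B(c,a) = (a^c/c!) / Σ_{k=0}^{c} a^k/k!
a^8/8! = 0.032833
Σ terms (k=0..8): 1.00000 + 2.45600 + 3.01597 + 2.46907 + 1.51601 + 0.74466 + 0.30482 + 0.10695 + 0.03283 = 11.646311
B = 0.032833/11.646311 = 0.002819

Final: 0.002819


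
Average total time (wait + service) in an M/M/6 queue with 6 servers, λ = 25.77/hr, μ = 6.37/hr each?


a = 4.0455; ρ = 0.6743; P₀ = 0.015836
Lq = P₀·a^c·ρ/(c!(1−ρ)²) = 0.61269
Wq = Lq/λ = 0.61269/25.77 = 0.02378 hr
W = Wq + 1/μ = 0.02378 + 0.15699 = 0.18076 hr

Final: 0.18076 hr


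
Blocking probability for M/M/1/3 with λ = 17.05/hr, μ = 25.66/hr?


ρ = λ/μ = 17.05/25.66 = 0.6645
P_K = (1−ρ)ρ^K/(1−ρ^(K+1)) = (0.3355·0.293362)/(1 − 0.194927)
= 0.098435/0.805073 = 0.122268

Final: 0.122268


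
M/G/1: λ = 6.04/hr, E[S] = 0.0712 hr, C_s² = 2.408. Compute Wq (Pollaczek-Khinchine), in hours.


ρ = λ·E[S] = 6.04·0.0712 = 0.4300
E[S²] = E[S]²(1+C_s²) = 0.0712²·(1+2.408) = 0.017277
Wq = λ·E[S²]/(2(1−ρ)) = 6.04·0.017277/(2·0.5700) = 0.09154 hr

Final: 0.09154 hr


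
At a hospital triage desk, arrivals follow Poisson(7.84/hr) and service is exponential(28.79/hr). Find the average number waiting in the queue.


ρ = 7.84/28.79 = 0.2723
Lq = ρ²/(1−ρ) = 0.07416/0.7277 = 0.1019

Final: 0.1019


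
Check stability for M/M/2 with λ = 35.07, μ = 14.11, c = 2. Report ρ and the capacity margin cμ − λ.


Total capacity cμ = 2·14.11 = 28.22/hr
ρ = λ/(cμ) = 35.07/28.22 = 1.2427
Stable ⇔ ρ < 1: NO
Spare capacity = cμ − λ = 28.22 − 35.07 = -6.85/hr

Final: ρ = 1.2427; unstable; margin = -6.85/hr


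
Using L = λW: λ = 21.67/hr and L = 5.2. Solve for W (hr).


W = L/λ = 5.2/21.67 = 0.2400 hr

Final: 0.2400 hr


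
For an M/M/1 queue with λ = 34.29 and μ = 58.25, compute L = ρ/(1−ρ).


ρ = λ/μ = 34.29/58.25 = 0.5887
L = ρ/(1−ρ) = 0.5887/(1 − 0.5887) = 0.5887/0.4113 = 1.4311

Final: 1.4311


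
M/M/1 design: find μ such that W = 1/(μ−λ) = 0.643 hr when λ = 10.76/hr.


W = 1/(μ−λ) ⇒ μ − λ = 1/W = 1/0.643 = 1.5552
μ = λ + 1/W = 10.76 + 1.5552 = 12.3152 per hr

Final: 12.3152 /hr


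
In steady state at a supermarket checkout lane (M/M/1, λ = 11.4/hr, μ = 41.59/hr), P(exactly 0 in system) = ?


ρ = 11.4/41.59 = 0.2741
P_n = (1−ρ)·ρ^n = (1 − 0.2741)·0.2741^0 = 0.7259·1.000000 = 0.725896

Final: 0.725896


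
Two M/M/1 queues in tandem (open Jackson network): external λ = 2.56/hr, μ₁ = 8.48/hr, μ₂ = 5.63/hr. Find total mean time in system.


Each node sees arrival rate λ = 2.56/hr (tandem ⇒ throughput preserved).
W₁ = 1/(μ₁−λ) = 1/(8.48−2.56) = 0.16892 hr
W₂ = 1/(μ₂−λ) = 1/(5.63−2.56) = 0.32573 hr
W_total = W₁ + W₂ = 0.16892 + 0.32573 = 0.49465 hr

Final: 0.49465 hr


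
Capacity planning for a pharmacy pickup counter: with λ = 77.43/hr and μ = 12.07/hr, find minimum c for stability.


Stability requires cμ > λ ⇔ c > λ/μ.
λ/μ = 77.43/12.07 = 6.4151
Minimum integer c = ⌊6.4151⌋ + 1 = 7
Check: 7·12.07 = 84.49 > 77.43, while 6·12.07 = 72.42 ≤ 77.43

Final: 7 servers


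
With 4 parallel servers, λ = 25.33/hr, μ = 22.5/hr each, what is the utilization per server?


ρ = λ/(cμ) = 25.33/(4·22.5) = 25.33/90.00 = 0.2814

Final: 0.2814


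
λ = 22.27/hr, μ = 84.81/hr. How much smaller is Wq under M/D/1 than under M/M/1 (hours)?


ρ = 22.27/84.81 = 0.2626
Wq(M/M/1) = ρ/(μ−λ) = 0.2626/62.54 = 0.004199 hr
Wq(M/D/1) = ρ/(2(μ−λ)) = 0.002099 hr
Savings = 0.004199 − 0.002099 = 0.002099 hr

Final: 0.002099 hr


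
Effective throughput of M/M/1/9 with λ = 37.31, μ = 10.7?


ρ = 3.4869; P_K = (1−ρ)ρ^9/(1−ρ^10) = 0.713216
λ_eff = λ(1 − P_K) = 37.31·(1 − 0.713216) = 37.31·0.286784 = 10.6999 /hr

Final: 10.6999 /hr


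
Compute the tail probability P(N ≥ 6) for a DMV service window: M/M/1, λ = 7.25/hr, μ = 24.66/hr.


ρ = 7.25/24.66 = 0.2940
P(N ≥ n) = ρ^n = 0.2940^6 = 0.0006458

Final: 0.0006458


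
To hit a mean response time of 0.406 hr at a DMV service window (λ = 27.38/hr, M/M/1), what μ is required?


W = 1/(μ−λ) ⇒ μ − λ = 1/W = 1/0.406 = 2.4631
μ = λ + 1/W = 27.38 + 2.4631 = 29.8431 per hr

Final: 29.8431 /hr


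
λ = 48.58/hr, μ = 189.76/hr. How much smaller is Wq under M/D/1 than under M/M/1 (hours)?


ρ = 48.58/189.76 = 0.2560
Wq(M/M/1) = ρ/(μ−λ) = 0.2560/141.18 = 0.001813 hr
Wq(M/D/1) = ρ/(2(μ−λ)) = 0.0009067 hr
Savings = 0.001813 − 0.0009067 = 0.0009067 hr

Final: 0.0009067 hr


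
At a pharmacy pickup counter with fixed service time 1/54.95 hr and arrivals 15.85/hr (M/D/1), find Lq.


ρ = 15.85/54.95 = 0.2884
M/D/1: Lq = ρ²/(2(1−ρ)) = 0.08320/(2·0.7116) = 0.05846

Final: 0.05846


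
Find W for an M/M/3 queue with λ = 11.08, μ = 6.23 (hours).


a = 1.7785; ρ = 0.5928; P₀ = 0.150090
Lq = P₀·a^c·ρ/(c!(1−ρ)²) = 0.50319
Wq = Lq/λ = 0.50319/11.08 = 0.04541 hr
W = Wq + 1/μ = 0.04541 + 0.16051 = 0.20593 hr

Final: 0.20593 hr


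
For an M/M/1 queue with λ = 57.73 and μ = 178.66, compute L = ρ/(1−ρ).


ρ = λ/μ = 57.73/178.66 = 0.3231
L = ρ/(1−ρ) = 0.3231/(1 − 0.3231) = 0.3231/0.6769 = 0.4774

Final: 0.4774


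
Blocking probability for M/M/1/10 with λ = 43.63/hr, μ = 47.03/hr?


ρ = λ/μ = 43.63/47.03 = 0.9277
P_K = (1−ρ)ρ^K/(1−ρ^(K+1)) = (0.07229·0.472174)/(1 − 0.438039)
= 0.034136/0.561961 = 0.060744

Final: 0.060744


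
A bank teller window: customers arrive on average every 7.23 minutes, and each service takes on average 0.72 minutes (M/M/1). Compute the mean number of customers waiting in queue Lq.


λ = 60/7.23 = 8.2988 /hr
μ = 60/0.72 = 83.3333 /hr
ρ = λ/μ = 8.2988/83.3333 = 0.09959
Lq = ρ²/(1−ρ) = 0.009917/0.9004 = 0.01101

Final: 0.01101


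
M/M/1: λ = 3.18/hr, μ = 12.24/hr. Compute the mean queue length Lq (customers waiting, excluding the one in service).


ρ = 3.18/12.24 = 0.2598
Lq = ρ²/(1−ρ) = 0.06750/0.7402 = 0.09119

Final: 0.09119


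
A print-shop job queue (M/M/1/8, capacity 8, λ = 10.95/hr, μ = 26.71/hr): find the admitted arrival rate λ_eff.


ρ = 0.4100; P_K = (1−ρ)ρ^8/(1−ρ^9) = 0.0004709
λ_eff = λ(1 − P_K) = 10.95·(1 − 0.0004709) = 10.95·0.999529 = 10.9448 /hr

Final: 10.9448 /hr


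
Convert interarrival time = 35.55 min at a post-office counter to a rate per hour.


λ = 1/(interarrival time) in consistent units.
1 hour = 60 min, so λ = 60/35.55 = 1.6878 per hour

Final: 1.6878 /hr


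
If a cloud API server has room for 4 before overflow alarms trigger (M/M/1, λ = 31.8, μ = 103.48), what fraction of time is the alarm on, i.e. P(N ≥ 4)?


ρ = 31.8/103.48 = 0.3073
P(N ≥ n) = ρ^n = 0.3073^4 = 0.008918

Final: 0.008918


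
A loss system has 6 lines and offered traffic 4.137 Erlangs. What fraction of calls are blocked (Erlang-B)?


B(c,a) = (a^c/c!) / Σ_{k=0}^{c} a^k/k!
a^6/6! = 6.962747
Σ terms (k=0..6): 1.00000 + 4.13700 + 8.55738 + 11.80063 + 12.20480 + 10.09826 + 6.96275 = 54.760825
B = 6.962747/54.760825 = 0.127148

Final: 0.127148


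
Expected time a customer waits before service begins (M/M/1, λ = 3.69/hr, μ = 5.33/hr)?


ρ = 3.69/5.33 = 0.6923
Wq = ρ/(μ−λ) = 0.6923/(5.33 − 3.69) = 0.6923/1.64 = 0.4221 hr

Final: 0.4221 hr


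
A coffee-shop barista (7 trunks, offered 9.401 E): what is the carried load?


B(7,9.401) = 0.381312 (Erlang-B)
Carried load = a(1 − B) = 9.401·(1 − 0.381312) = 9.401·0.618688 = 5.8163 E

Final: 5.8163 Erlangs


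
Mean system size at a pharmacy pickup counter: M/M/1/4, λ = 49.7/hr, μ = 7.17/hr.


ρ = 49.7/7.17 = 6.9317
L = ρ[1 − (K+1)ρ^K + Kρ^(K+1)] / [(1−ρ)(1−ρ^(K+1))]
Numerator: 6.9317·(1 − 5·2308.601281 + 4·16002.438446) = 363688.569693
Denominator: (-5.9317)·(-16001.438446) = 94915.087460
L = 363688.569693/94915.087460 = 3.8317

Final: 3.8317


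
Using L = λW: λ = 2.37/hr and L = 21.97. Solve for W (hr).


W = L/λ = 21.97/2.37 = 9.2700 hr

Final: 9.2700 hr


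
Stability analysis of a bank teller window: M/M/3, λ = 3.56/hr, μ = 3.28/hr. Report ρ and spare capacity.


Total capacity cμ = 3·3.28 = 9.84/hr
ρ = λ/(cμ) = 3.56/9.84 = 0.3618
Stable ⇔ ρ < 1: YES
Spare capacity = cμ − λ = 9.84 − 3.56 = 6.28/hr

Final: ρ = 0.3618; stable; margin = 6.28/hr


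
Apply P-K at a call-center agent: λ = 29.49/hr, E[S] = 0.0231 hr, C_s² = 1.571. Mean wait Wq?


ρ = λ·E[S] = 29.49·0.0231 = 0.6812
E[S²] = E[S]²(1+C_s²) = 0.0231²·(1+1.571) = 0.001372
Wq = λ·E[S²]/(2(1−ρ)) = 29.49·0.001372/(2·0.3188) = 0.06346 hr

Final: 0.06346 hr


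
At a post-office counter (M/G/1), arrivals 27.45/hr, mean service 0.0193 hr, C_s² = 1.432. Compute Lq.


ρ = λ·E[S] = 27.45·0.0193 = 0.5298
Lq = ρ²(1+C_s²)/(2(1−ρ)) = 0.2807·(1+1.432)/(2·0.4702)
= 0.2807·2.4320/0.9404 = 0.72583

Final: 0.72583


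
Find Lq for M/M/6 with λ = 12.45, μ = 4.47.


a = λ/μ = 2.7852; ρ = a/6 = 0.4642
P₀ = 0.061052
Lq = P₀·a^c·ρ / (c!·(1−ρ)²) = 0.061052·466.84313·0.4642/(720·0.28708)
= 0.06401

Final: 0.06401


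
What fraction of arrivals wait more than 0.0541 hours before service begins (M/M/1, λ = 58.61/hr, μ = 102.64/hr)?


ρ = 58.61/102.64 = 0.5710
P(Wq > t) = ρ·e^{−(μ−λ)t} = 0.5710·e^{−2.3820}
= 0.5710·0.092364 = 0.052742

Final: 0.052742


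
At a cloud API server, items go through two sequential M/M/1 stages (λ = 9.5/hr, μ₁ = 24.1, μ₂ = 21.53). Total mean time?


Each node sees arrival rate λ = 9.5/hr (tandem ⇒ throughput preserved).
W₁ = 1/(μ₁−λ) = 1/(24.1−9.5) = 0.06849 hr
W₂ = 1/(μ₂−λ) = 1/(21.53−9.5) = 0.08313 hr
W_total = W₁ + W₂ = 0.06849 + 0.08313 = 0.15162 hr

Final: 0.15162 hr


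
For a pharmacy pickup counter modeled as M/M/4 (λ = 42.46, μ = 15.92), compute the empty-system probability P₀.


a = λ/μ = 42.46/15.92 = 2.6671; ρ = a/c = 0.6668
Σ_{k=0}^{3} a^k/k! (terms k=0..3) = 1.00000 + 2.66709 + 3.55667 + 3.16198 = 10.38574
Tail: a^4/(4!(1−ρ)) = 50.59967/(24·0.3332) = 6.32695
P₀ = 1/(10.38574 + 6.32695) = 1/16.71269 = 0.059835

Final: 0.059835


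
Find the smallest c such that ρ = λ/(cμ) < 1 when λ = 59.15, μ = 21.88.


Stability requires cμ > λ ⇔ c > λ/μ.
λ/μ = 59.15/21.88 = 2.7034
Minimum integer c = ⌊2.7034⌋ + 1 = 3
Check: 3·21.88 = 65.64 > 59.15, while 2·21.88 = 43.76 ≤ 59.15

Final: 3 servers


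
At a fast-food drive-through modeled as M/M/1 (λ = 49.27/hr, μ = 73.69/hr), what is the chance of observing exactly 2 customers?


ρ = 49.27/73.69 = 0.6686
P_n = (1−ρ)·ρ^n = (1 − 0.6686)·0.6686^2 = 0.3314·0.447042 = 0.148144

Final: 0.148144


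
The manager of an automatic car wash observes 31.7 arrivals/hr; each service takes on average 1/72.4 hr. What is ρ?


ρ = λ/μ = 31.7/72.4 = 0.4378

Final: 0.4378


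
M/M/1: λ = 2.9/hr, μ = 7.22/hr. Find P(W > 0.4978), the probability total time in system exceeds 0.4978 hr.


W ~ Exponential(μ−λ) for M/M/1.
μ − λ = 7.22 − 2.9 = 4.3200
P(W > t) = e^{−(μ−λ)t} = e^{−2.1505} = 0.116426

Final: 0.116426


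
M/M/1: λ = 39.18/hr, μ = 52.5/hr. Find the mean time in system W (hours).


W = 1/(μ−λ) = 1/(52.5 − 39.18) = 1/13.32 = 0.07508 hr

Final: 0.07508 hr


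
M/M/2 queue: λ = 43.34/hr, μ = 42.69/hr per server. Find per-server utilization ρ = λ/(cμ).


ρ = λ/(cμ) = 43.34/(2·42.69) = 43.34/85.38 = 0.5076

Final: 0.5076


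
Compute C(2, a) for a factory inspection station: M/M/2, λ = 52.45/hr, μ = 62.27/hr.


a = λ/μ = 0.8423; ρ = a/2 = 0.4211
P₀ = 0.407311 (from M/M/c formula)
C(c,a) = [a^c/(c!(1−ρ))]·P₀ = [0.70947/(2·0.5789)]·0.407311
= 0.61283·0.407311 = 0.249611

Final: 0.249611


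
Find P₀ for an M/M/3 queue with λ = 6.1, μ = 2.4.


a = λ/μ = 6.1/2.4 = 2.5417; ρ = a/c = 0.8472
Σ_{k=0}^{2} a^k/k! (terms k=0..2) = 1.00000 + 2.54167 + 3.23003 = 6.77170
Tail: a^3/(3!(1−ρ)) = 16.41934/(6·0.1528) = 17.91201
P₀ = 1/(6.77170 + 17.91201) = 1/24.68371 = 0.040513

Final: 0.040513


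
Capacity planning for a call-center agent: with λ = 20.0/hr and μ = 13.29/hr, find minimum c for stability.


Stability requires cμ > λ ⇔ c > λ/μ.
λ/μ = 20.0/13.29 = 1.5049
Minimum integer c = ⌊1.5049⌋ + 1 = 2
Check: 2·13.29 = 26.58 > 20.0, while 1·13.29 = 13.29 ≤ 20.0

Final: 2 servers


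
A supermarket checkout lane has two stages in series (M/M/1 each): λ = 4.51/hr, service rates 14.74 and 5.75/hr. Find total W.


Each node sees arrival rate λ = 4.51/hr (tandem ⇒ throughput preserved).
W₁ = 1/(μ₁−λ) = 1/(14.74−4.51) = 0.09775 hr
W₂ = 1/(μ₂−λ) = 1/(5.75−4.51) = 0.80645 hr
W_total = W₁ + W₂ = 0.09775 + 0.80645 = 0.90420 hr

Final: 0.90420 hr


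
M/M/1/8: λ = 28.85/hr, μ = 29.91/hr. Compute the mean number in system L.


ρ = 28.85/29.91 = 0.9646
L = ρ[1 − (K+1)ρ^K + Kρ^(K+1)] / [(1−ρ)(1−ρ^(K+1))]
Numerator: 0.9646·(1 − 9·0.749265 + 8·0.722711) = 0.036948
Denominator: (0.03544)·(0.277289) = 0.009827
L = 0.036948/0.009827 = 3.7599

Final: 3.7599


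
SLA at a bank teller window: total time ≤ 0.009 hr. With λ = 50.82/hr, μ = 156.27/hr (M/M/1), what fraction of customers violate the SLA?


W ~ Exponential(μ−λ) for M/M/1.
μ − λ = 156.27 − 50.82 = 105.4500
P(W > t) = e^{−(μ−λ)t} = e^{−0.9491} = 0.387109

Final: 0.387109


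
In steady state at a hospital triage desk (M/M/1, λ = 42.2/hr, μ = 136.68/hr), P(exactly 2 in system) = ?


ρ = 42.2/136.68 = 0.3088
P_n = (1−ρ)·ρ^n = (1 − 0.3088)·0.3088^2 = 0.6912·0.095327 = 0.065895

Final: 0.065895


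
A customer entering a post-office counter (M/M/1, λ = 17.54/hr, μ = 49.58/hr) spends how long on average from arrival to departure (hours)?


W = 1/(μ−λ) = 1/(49.58 − 17.54) = 1/32.04 = 0.03121 hr

Final: 0.03121 hr


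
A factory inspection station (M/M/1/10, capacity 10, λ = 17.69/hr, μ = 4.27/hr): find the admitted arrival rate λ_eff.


ρ = 4.1429; P_K = (1−ρ)ρ^10/(1−ρ^11) = 0.758621
λ_eff = λ(1 − P_K) = 17.69·(1 − 0.758621) = 17.69·0.241379 = 4.2700 /hr

Final: 4.2700 /hr
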